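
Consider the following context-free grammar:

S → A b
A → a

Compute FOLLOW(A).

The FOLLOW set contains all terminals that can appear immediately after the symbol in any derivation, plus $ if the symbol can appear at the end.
A occurs only in S → A b, where it is immediately followed by the terminal b. So FOLLOW(A) = {b}.

Final answer: {b}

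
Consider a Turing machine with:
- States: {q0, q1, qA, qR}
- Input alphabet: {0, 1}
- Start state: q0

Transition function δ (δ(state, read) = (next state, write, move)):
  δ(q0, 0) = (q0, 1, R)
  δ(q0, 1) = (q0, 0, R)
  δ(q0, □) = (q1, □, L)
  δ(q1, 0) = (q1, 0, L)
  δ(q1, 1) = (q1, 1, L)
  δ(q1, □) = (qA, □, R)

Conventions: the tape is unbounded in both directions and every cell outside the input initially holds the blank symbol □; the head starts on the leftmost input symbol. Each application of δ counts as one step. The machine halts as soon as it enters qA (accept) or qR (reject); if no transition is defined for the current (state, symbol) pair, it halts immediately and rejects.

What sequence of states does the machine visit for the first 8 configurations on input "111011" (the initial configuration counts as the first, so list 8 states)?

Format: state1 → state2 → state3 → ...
Step 0: [q0]111011 (head at position 0)
Step 1: δ(q0, 1) = (q0, 0, R)  ⊢  0[q0]11011 (head at position 1)
Step 2: δ(q0, 1) = (q0, 0, R)  ⊢  00[q0]1011 (head at position 2)
Step 3: δ(q0, 1) = (q0, 0, R)  ⊢  000[q0]011 (head at position 3)
Step 4: δ(q0, 0) = (q0, 1, R)  ⊢  0001[q0]11 (head at position 4)
Step 5: δ(q0, 1) = (q0, 0, R)  ⊢  00010[q0]1 (head at position 5)
Step 6: δ(q0, 1) = (q0, 0, R)  ⊢  000100[q0]□ (head at position 6)
Step 7: δ(q0, □) = (q1, □, L)  ⊢  00010[q1]0□ (head at position 5)
Reading off the states of these 8 configurations: q0 → q0 → q0 → q0 → q0 → q0 → q0 → q1

Final answer: q0 → q0 → q0 → q0 → q0 → q0 → q0 → q1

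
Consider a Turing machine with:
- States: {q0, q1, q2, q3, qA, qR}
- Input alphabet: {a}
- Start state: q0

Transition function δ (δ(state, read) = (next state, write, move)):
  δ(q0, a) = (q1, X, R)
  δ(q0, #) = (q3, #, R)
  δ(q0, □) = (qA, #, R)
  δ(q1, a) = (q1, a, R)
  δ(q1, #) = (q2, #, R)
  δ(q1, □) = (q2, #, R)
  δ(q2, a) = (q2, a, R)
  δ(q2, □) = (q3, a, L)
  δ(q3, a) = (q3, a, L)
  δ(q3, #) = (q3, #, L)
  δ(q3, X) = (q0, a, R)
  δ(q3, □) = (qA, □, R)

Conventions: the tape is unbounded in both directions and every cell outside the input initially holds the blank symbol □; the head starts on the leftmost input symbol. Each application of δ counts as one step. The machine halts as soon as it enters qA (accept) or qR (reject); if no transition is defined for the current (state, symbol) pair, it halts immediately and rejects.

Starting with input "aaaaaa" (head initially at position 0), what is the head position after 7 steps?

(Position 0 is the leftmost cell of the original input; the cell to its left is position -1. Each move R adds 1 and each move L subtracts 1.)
Step 0: [q0]aaaaaa (head at position 0)
Step 1: δ(q0, a) = (q1, X, R)  ⊢  X[q1]aaaaa (head at position 1)
Step 2: δ(q1, a) = (q1, a, R)  ⊢  Xa[q1]aaaa (head at position 2)
Step 3: δ(q1, a) = (q1, a, R)  ⊢  Xaa[q1]aaa (head at position 3)
Step 4: δ(q1, a) = (q1, a, R)  ⊢  Xaaa[q1]aa (head at position 4)
Step 5: δ(q1, a) = (q1, a, R)  ⊢  Xaaaa[q1]a (head at position 5)
Step 6: δ(q1, a) = (q1, a, R)  ⊢  Xaaaaa[q1]□ (head at position 6)
Step 7: δ(q1, □) = (q2, #, R)  ⊢  Xaaaaa#[q2]□ (head at position 7)
Head position after 7 steps: 7

Final answer: Position 7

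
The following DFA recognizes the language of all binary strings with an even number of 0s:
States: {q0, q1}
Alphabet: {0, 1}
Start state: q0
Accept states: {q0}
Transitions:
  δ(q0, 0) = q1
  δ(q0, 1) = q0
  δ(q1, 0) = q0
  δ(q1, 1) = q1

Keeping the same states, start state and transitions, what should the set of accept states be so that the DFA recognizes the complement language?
The DFA is complete (every state has a transition on every symbol), so the complement
is recognized by the same DFA with accepting and non-accepting states swapped.
Original accept states: {q0}
Complement accept states = All states - Original accept states
= {q0, q1} - {q0}
= {q1}
Complement language: strings with an ODD number of 0s

Final answer: {q1}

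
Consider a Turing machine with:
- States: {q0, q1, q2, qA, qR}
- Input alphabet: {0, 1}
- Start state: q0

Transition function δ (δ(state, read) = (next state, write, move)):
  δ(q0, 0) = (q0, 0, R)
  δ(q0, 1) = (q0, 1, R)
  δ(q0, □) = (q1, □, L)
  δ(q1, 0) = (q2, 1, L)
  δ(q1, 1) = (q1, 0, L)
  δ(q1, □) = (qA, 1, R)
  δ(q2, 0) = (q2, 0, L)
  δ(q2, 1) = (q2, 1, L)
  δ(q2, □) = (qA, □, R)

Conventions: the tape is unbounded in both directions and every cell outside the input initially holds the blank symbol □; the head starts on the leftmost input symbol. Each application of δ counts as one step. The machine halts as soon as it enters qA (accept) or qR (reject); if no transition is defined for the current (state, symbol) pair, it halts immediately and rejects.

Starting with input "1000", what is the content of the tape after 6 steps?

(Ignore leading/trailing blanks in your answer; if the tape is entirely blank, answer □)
Step 0: [q0]1000 (head at position 0)
Step 1: δ(q0, 1) = (q0, 1, R)  ⊢  1[q0]000 (head at position 1)
Step 2: δ(q0, 0) = (q0, 0, R)  ⊢  10[q0]00 (head at position 2)
Step 3: δ(q0, 0) = (q0, 0, R)  ⊢  100[q0]0 (head at position 3)
Step 4: δ(q0, 0) = (q0, 0, R)  ⊢  1000[q0]□ (head at position 4)
Step 5: δ(q0, □) = (q1, □, L)  ⊢  100[q1]0□ (head at position 3)
Step 6: δ(q1, 0) = (q2, 1, L)  ⊢  10[q2]01□ (head at position 2)
Tape after 6 steps (ignoring surrounding blanks): 1001

Final answer: Tape: 1001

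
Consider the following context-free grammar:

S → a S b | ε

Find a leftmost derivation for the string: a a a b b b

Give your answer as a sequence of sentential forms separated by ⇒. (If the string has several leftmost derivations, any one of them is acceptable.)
Start with S.
Step 1: the leftmost non-terminal is S; apply S → a S b:  a S b
Step 2: the leftmost non-terminal is S; apply S → a S b:  a a S b b
Step 3: the leftmost non-terminal is S; apply S → a S b:  a a a S b b b
Step 4: the leftmost non-terminal is S; apply S → ε:  a a a b b b

Final answer: S ⇒ a S b ⇒ a a S b b ⇒ a a a S b b b ⇒ a a a b b b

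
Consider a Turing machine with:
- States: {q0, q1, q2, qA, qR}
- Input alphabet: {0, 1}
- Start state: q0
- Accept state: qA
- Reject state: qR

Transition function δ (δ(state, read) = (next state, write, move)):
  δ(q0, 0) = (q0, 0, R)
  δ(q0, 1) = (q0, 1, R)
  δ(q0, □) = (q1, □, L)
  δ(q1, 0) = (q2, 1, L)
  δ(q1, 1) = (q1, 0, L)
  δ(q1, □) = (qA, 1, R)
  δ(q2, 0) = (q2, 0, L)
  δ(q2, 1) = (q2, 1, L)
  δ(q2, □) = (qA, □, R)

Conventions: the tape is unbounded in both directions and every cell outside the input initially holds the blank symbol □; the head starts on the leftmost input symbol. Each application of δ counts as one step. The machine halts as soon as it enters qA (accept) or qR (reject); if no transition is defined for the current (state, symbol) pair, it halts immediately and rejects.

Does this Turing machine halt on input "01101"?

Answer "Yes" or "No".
Step 0: [q0]01101 (head at position 0)
Step 1: δ(q0, 0) = (q0, 0, R)  ⊢  0[q0]1101 (head at position 1)
Step 2: δ(q0, 1) = (q0, 1, R)  ⊢  01[q0]101 (head at position 2)
Step 3: δ(q0, 1) = (q0, 1, R)  ⊢  011[q0]01 (head at position 3)
Step 4: δ(q0, 0) = (q0, 0, R)  ⊢  0110[q0]1 (head at position 4)
Step 5: δ(q0, 1) = (q0, 1, R)  ⊢  01101[q0]□ (head at position 5)
Step 6: δ(q0, □) = (q1, □, L)  ⊢  0110[q1]1□ (head at position 4)
Step 7: δ(q1, 1) = (q1, 0, L)  ⊢  011[q1]00□ (head at position 3)
Step 8: δ(q1, 0) = (q2, 1, L)  ⊢  01[q2]110□ (head at position 2)
Step 9: δ(q2, 1) = (q2, 1, L)  ⊢  0[q2]1110□ (head at position 1)
Step 10: δ(q2, 1) = (q2, 1, L)  ⊢  [q2]01110□ (head at position 0)
Step 11: δ(q2, 0) = (q2, 0, L)  ⊢  [q2]□01110□ (head at position -1)
Step 12: δ(q2, □) = (qA, □, R)  ⊢  □[qA]01110□ (head at position 0)
The machine is in qA, so it halts and accepts.
It halts after 12 steps.

Final answer: Yes - halts after 12 steps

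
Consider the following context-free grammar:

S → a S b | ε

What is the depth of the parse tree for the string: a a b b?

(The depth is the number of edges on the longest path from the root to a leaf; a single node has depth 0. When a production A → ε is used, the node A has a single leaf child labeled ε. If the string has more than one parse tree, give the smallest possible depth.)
The only parse tree applies S → a S b 2 times (once per matching a…b pair) and then S → ε.
The S nodes sit at depths 0, 1, …, 2; the innermost S (depth 2) has the single child ε at depth 3.
The terminal leaves a, b are at depths 1..2, so the longest root-to-leaf path is S → S → … → S → ε with 3 edges.
Depth = 3.

Final answer: 3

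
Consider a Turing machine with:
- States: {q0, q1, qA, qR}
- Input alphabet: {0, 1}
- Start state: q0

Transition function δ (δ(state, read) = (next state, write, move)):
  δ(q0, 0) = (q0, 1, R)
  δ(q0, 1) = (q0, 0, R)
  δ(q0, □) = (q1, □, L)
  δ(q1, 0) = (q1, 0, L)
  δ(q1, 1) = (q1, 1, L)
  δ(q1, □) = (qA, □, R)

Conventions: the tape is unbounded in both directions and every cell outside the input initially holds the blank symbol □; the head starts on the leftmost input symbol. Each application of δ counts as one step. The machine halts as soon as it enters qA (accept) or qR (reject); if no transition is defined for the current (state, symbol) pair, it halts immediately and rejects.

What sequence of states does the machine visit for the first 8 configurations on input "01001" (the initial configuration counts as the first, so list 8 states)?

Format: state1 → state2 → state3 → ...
Step 0: [q0]01001 (head at position 0)
Step 1: δ(q0, 0) = (q0, 1, R)  ⊢  1[q0]1001 (head at position 1)
Step 2: δ(q0, 1) = (q0, 0, R)  ⊢  10[q0]001 (head at position 2)
Step 3: δ(q0, 0) = (q0, 1, R)  ⊢  101[q0]01 (head at position 3)
Step 4: δ(q0, 0) = (q0, 1, R)  ⊢  1011[q0]1 (head at position 4)
Step 5: δ(q0, 1) = (q0, 0, R)  ⊢  10110[q0]□ (head at position 5)
Step 6: δ(q0, □) = (q1, □, L)  ⊢  1011[q1]0□ (head at position 4)
Step 7: δ(q1, 0) = (q1, 0, L)  ⊢  101[q1]10□ (head at position 3)
Reading off the states of these 8 configurations: q0 → q0 → q0 → q0 → q0 → q0 → q1 → q1

Final answer: q0 → q0 → q0 → q0 → q0 → q0 → q1 → q1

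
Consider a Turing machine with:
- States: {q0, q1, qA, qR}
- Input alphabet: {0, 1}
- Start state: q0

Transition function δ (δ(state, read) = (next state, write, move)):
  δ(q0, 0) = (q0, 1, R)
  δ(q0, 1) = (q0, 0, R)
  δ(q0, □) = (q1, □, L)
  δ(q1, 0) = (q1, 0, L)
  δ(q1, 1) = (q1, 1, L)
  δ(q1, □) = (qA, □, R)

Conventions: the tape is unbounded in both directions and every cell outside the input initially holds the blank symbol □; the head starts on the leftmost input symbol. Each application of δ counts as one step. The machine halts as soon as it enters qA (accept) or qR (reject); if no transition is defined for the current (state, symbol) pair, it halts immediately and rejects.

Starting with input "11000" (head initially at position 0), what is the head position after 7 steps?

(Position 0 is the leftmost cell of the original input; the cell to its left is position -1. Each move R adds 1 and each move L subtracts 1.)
Step 0: [q0]11000 (head at position 0)
Step 1: δ(q0, 1) = (q0, 0, R)  ⊢  0[q0]1000 (head at position 1)
Step 2: δ(q0, 1) = (q0, 0, R)  ⊢  00[q0]000 (head at position 2)
Step 3: δ(q0, 0) = (q0, 1, R)  ⊢  001[q0]00 (head at position 3)
Step 4: δ(q0, 0) = (q0, 1, R)  ⊢  0011[q0]0 (head at position 4)
Step 5: δ(q0, 0) = (q0, 1, R)  ⊢  00111[q0]□ (head at position 5)
Step 6: δ(q0, □) = (q1, □, L)  ⊢  0011[q1]1□ (head at position 4)
Step 7: δ(q1, 1) = (q1, 1, L)  ⊢  001[q1]11□ (head at position 3)
Head position after 7 steps: 3

Final answer: Position 3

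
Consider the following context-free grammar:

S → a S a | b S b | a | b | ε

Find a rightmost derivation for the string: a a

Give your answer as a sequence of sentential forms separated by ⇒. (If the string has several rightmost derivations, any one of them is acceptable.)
Start with S.
Step 1: the rightmost non-terminal is S; apply S → a S a:  a S a
Step 2: the rightmost non-terminal is S; apply S → ε:  a a

Final answer: S ⇒ a S a ⇒ a a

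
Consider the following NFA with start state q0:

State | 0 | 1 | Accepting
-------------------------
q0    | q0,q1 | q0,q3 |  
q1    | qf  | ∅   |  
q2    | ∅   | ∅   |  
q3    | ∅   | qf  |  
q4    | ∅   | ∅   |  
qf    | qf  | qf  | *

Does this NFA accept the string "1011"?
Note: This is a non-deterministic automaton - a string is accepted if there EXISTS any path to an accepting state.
Track the set of states the NFA could be in: start {q0}
Read '1': {q0} → {q0, q3}
Read '0': {q0, q3} → {q0, q1}
Read '1': {q0, q1} → {q0, q3}
Read '1': {q0, q3} → {q0, q3, qf}
Final set {q0, q3, qf} contains accepting state(s) {qf} → accepted.

Final answer: Yes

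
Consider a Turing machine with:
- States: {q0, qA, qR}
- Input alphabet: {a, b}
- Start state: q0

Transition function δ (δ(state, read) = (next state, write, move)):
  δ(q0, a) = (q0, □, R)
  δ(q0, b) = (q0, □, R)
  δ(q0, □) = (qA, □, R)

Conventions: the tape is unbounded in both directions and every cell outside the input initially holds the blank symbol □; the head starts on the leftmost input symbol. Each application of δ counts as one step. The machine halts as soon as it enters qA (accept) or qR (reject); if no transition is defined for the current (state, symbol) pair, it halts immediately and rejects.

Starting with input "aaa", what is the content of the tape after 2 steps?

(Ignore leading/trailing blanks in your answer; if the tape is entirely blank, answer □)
Step 0: [q0]aaa (head at position 0)
Step 1: δ(q0, a) = (q0, □, R)  ⊢  □[q0]aa (head at position 1)
Step 2: δ(q0, a) = (q0, □, R)  ⊢  □□[q0]a (head at position 2)
Tape after 2 steps (ignoring surrounding blanks): a

Final answer: Tape: a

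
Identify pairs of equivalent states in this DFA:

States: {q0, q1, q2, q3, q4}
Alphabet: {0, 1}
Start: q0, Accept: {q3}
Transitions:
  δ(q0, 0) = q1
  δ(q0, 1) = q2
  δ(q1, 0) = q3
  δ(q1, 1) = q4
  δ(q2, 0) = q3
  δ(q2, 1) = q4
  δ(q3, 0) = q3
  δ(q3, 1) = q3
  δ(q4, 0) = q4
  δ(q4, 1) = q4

Using the table-filling algorithm:
Round 0 – mark pairs where exactly one state is accepting: (q0,q3), (q1,q3), (q2,q3), (q3,q4)
Round 1 – newly marked: (q0,q1) [on 0: q1 vs q3, already marked]; (q0,q2) [on 0: q1 vs q3, already marked]; (q1,q4) [on 0: q3 vs q4, already marked]; (q2,q4) [on 0: q3 vs q4, already marked]
Round 2 – newly marked: (q0,q4) [on 0: q1 vs q4, already marked]
No further pairs can be marked.
(q1, q2) unmarked: δ(q1,0)=q3, δ(q2,0)=q3; δ(q1,1)=q4, δ(q2,1)=q4 → equivalent
Equivalent pairs: (q1, q2)

Final answer: Equivalent pairs: (q1, q2)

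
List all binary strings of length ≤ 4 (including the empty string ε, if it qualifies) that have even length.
Checking every binary string of length 0 to 4:
  Length 0: accepted: ε | rejected: (none)
  Length 1: accepted: (none) | rejected: 0, 1
  Length 2: accepted: 00, 01, 10, 11 | rejected: (none)
  Length 3: accepted: (none) | rejected: 000, 001, 010, 011, 100, 101, 110, 111
  Length 4: accepted: 0000, 0001, 0010, 0011, 0100, 0101, 0110, 0111, 1000, 1001, 1010, 1011, 1100, 1101, 1110, 1111 | rejected: (none)
Total: 21 string(s).

Final answer: ε, 00, 01, 10, 11, 0000, 0001, 0010, 0011, 0100, 0101, 0110, 0111, 1000, 1001, 1010, 1011, 1100, 1101, 1110, 1111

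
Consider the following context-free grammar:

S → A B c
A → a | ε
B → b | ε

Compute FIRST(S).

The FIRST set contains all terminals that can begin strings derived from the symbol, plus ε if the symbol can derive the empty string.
FIRST(A) = {a, ε} (A → a | ε) and FIRST(B) = {b, ε} (B → b | ε).
For S → A B c: add FIRST(A) minus ε = {a}; A is nullable, so also add FIRST(B) minus ε = {b}; B is nullable too, so also add FIRST(c) = {c}. The terminal c is never erased, so S is not nullable and ε is not included.
FIRST(S) = {a, b, c}.

Final answer: {a, b, c}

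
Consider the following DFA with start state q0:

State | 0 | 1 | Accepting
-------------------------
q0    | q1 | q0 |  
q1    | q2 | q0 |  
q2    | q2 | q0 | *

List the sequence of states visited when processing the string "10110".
q0 → q0 → q1 → q0 → q0 → q1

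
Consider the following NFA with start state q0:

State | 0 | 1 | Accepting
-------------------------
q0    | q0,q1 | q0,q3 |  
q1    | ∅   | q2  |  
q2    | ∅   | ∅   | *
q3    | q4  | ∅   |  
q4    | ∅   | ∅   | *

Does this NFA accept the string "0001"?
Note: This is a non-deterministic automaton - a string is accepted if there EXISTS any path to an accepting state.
Track the set of states the NFA could be in: start {q0}
Read '0': {q0} → {q0, q1}
Read '0': {q0, q1} → {q0, q1}
Read '0': {q0, q1} → {q0, q1}
Read '1': {q0, q1} → {q0, q2, q3}
Final set {q0, q2, q3} contains accepting state(s) {q2} → accepted.

Final answer: Yes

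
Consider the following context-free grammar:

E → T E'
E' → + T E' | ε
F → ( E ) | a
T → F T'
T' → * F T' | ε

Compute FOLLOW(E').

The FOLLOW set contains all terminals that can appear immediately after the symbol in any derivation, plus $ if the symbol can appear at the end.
Useful FIRST sets: FIRST(E') = {+, ε}, FIRST(T') = {*, ε} (both E' and T' are nullable).
FOLLOW(E): E is the start symbol → $; E appears in F → ( E ) followed by ')' → FOLLOW(E) = {), $}.
FOLLOW(E'): E' appears at the right end of E → T E' and of E' → + T E', so FOLLOW(E') ⊇ FOLLOW(E) (the second occurrence adds nothing new). FOLLOW(E') = {), $}.

Final answer: {$, )}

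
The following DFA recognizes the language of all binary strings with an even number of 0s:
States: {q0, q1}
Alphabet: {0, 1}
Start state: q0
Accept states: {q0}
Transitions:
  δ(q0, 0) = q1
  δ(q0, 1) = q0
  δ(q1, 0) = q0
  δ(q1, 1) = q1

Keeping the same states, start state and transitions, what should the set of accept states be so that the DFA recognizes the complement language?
The DFA is complete (every state has a transition on every symbol), so the complement
is recognized by the same DFA with accepting and non-accepting states swapped.
Original accept states: {q0}
Complement accept states = All states - Original accept states
= {q0, q1} - {q0}
= {q1}
Complement language: strings with an ODD number of 0s

Final answer: {q1}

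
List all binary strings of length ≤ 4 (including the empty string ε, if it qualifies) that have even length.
Checking every binary string of length 0 to 4:
  Length 0: accepted: ε | rejected: (none)
  Length 1: accepted: (none) | rejected: 0, 1
  Length 2: accepted: 00, 01, 10, 11 | rejected: (none)
  Length 3: accepted: (none) | rejected: 000, 001, 010, 011, 100, 101, 110, 111
  Length 4: accepted: 0000, 0001, 0010, 0011, 0100, 0101, 0110, 0111, 1000, 1001, 1010, 1011, 1100, 1101, 1110, 1111 | rejected: (none)
Total: 21 string(s).

Final answer: ε, 00, 01, 10, 11, 0000, 0001, 0010, 0011, 0100, 0101, 0110, 0111, 1000, 1001, 1010, 1011, 1100, 1101, 1110, 1111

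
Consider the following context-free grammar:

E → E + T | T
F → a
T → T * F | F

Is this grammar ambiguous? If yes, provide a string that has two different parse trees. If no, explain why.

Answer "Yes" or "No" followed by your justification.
This is the standard stratified expression grammar: '+' is introduced only by the left-recursive rule E → E + T and '*' only by the left-recursive rule T → T * F, with F → a. For any string, the last '+' must be the one produced at the root E (everything after it is a T containing no '+'), and likewise within each T the last '*' is produced at its root. This fixes the parse tree uniquely (left-associative, '*' binding tighter than '+'), so every string has exactly one parse tree.

Final answer: No - the grammar is unambiguous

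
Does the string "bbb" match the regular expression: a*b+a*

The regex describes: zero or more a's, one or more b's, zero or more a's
Yes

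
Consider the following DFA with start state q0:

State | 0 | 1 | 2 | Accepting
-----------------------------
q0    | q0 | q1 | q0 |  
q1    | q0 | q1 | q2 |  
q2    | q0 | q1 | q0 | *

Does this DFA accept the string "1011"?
Start in q0.
Read '1': q0 → q1
Read '0': q1 → q0
Read '1': q0 → q1
Read '1': q1 → q1
Final state q1 is not accepting, so the string is rejected.

Final answer: No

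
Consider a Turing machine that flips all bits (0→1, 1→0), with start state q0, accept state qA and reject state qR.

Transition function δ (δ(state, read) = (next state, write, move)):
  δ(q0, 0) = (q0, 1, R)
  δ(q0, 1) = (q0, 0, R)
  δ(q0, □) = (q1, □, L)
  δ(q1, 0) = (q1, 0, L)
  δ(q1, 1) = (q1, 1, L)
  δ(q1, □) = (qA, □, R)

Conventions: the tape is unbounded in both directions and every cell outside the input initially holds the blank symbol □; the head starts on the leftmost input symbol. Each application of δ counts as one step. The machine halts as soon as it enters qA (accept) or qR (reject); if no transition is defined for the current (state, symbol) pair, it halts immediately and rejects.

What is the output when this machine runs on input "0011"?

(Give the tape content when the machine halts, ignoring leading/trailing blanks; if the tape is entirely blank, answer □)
Step 0: [q0]0011 (head at position 0)
Step 1: δ(q0, 0) = (q0, 1, R)  ⊢  1[q0]011 (head at position 1)
Step 2: δ(q0, 0) = (q0, 1, R)  ⊢  11[q0]11 (head at position 2)
Step 3: δ(q0, 1) = (q0, 0, R)  ⊢  110[q0]1 (head at position 3)
Step 4: δ(q0, 1) = (q0, 0, R)  ⊢  1100[q0]□ (head at position 4)
Step 5: δ(q0, □) = (q1, □, L)  ⊢  110[q1]0□ (head at position 3)
Step 6: δ(q1, 0) = (q1, 0, L)  ⊢  11[q1]00□ (head at position 2)
Step 7: δ(q1, 0) = (q1, 0, L)  ⊢  1[q1]100□ (head at position 1)
Step 8: δ(q1, 1) = (q1, 1, L)  ⊢  [q1]1100□ (head at position 0)
Step 9: δ(q1, 1) = (q1, 1, L)  ⊢  [q1]□1100□ (head at position -1)
Step 10: δ(q1, □) = (qA, □, R)  ⊢  □[qA]1100□ (head at position 0)
The machine is in qA, so it halts and accepts.
Tape content when halted (ignoring surrounding blanks): 1100

Final answer: Output: 1100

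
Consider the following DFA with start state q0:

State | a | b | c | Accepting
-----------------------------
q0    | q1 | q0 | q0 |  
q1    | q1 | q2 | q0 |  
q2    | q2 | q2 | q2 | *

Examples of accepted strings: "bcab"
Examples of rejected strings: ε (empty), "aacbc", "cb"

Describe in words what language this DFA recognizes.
strings over {a,b,c} containing 'ab' as substring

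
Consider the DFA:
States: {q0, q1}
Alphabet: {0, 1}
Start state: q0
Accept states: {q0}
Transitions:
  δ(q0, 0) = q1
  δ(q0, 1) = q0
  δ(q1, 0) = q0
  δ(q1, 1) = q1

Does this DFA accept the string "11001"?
Processing string "11001":
  q0 --1--> q0
  q0 --1--> q0
  q0 --0--> q1
  q1 --0--> q0
  q0 --1--> q0
Final state: q0
Accept states: {q0}
q0 is an accept state, so the string is accepted.

Final answer: Yes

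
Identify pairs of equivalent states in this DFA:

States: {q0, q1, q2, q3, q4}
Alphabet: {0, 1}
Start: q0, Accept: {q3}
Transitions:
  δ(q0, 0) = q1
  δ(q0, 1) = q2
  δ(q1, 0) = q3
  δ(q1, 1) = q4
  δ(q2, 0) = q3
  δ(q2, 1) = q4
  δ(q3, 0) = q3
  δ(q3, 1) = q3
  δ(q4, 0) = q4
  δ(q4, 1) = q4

Using the table-filling algorithm:
Round 0 – mark pairs where exactly one state is accepting: (q0,q3), (q1,q3), (q2,q3), (q3,q4)
Round 1 – newly marked: (q0,q1) [on 0: q1 vs q3, already marked]; (q0,q2) [on 0: q1 vs q3, already marked]; (q1,q4) [on 0: q3 vs q4, already marked]; (q2,q4) [on 0: q3 vs q4, already marked]
Round 2 – newly marked: (q0,q4) [on 0: q1 vs q4, already marked]
No further pairs can be marked.
(q1, q2) unmarked: δ(q1,0)=q3, δ(q2,0)=q3; δ(q1,1)=q4, δ(q2,1)=q4 → equivalent
Equivalent pairs: (q1, q2)

Final answer: Equivalent pairs: (q1, q2)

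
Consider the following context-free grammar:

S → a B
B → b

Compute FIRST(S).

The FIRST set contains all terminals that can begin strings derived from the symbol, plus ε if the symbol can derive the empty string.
S has the single production S → a B, whose right-hand side begins with the terminal a. So FIRST(S) = {a}.

Final answer: {a}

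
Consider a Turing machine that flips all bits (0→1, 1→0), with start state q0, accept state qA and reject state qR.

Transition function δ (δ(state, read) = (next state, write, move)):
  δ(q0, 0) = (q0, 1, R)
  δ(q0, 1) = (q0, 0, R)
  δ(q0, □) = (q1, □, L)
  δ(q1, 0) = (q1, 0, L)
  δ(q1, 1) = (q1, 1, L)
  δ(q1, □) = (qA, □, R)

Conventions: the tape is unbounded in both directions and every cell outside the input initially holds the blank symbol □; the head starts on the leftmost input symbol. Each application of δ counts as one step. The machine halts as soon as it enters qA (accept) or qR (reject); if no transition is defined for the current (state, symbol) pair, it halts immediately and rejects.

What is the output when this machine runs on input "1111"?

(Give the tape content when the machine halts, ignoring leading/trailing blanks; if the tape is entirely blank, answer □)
Step 0: [q0]1111 (head at position 0)
Step 1: δ(q0, 1) = (q0, 0, R)  ⊢  0[q0]111 (head at position 1)
Step 2: δ(q0, 1) = (q0, 0, R)  ⊢  00[q0]11 (head at position 2)
Step 3: δ(q0, 1) = (q0, 0, R)  ⊢  000[q0]1 (head at position 3)
Step 4: δ(q0, 1) = (q0, 0, R)  ⊢  0000[q0]□ (head at position 4)
Step 5: δ(q0, □) = (q1, □, L)  ⊢  000[q1]0□ (head at position 3)
Step 6: δ(q1, 0) = (q1, 0, L)  ⊢  00[q1]00□ (head at position 2)
Step 7: δ(q1, 0) = (q1, 0, L)  ⊢  0[q1]000□ (head at position 1)
Step 8: δ(q1, 0) = (q1, 0, L)  ⊢  [q1]0000□ (head at position 0)
Step 9: δ(q1, 0) = (q1, 0, L)  ⊢  [q1]□0000□ (head at position -1)
Step 10: δ(q1, □) = (qA, □, R)  ⊢  □[qA]0000□ (head at position 0)
The machine is in qA, so it halts and accepts.
Tape content when halted (ignoring surrounding blanks): 0000

Final answer: Output: 0000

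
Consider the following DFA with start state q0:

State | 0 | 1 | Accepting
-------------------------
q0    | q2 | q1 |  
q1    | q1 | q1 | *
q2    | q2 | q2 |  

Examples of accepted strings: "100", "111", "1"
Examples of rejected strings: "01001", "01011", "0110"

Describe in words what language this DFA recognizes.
non-empty binary strings starting with 1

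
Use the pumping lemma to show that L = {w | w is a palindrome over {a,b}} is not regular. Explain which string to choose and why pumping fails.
Language: L = {w | w is a palindrome over {a,b}} (strings that read the same forwards and backwards)
Step 1: Assume for contradiction that L is regular, with pumping length p.
Step 2: Choose s = a^p b a^p. Then s ∈ L (it reads the same forwards and backwards) and |s| ≥ p.
Step 3: Consider any decomposition s = xyz with |xy| ≤ p and |y| > 0. Since |xy| ≤ p and the first p symbols of s are all a's, y = a^k for some k with 1 ≤ k ≤ p.
Step 4: Pumping up (i = 2): xy²z = a^(p+k) b a^p. Its reverse is a^p b a^(p+k) ≠ a^(p+k) b a^p (the single b is no longer in the middle), so xy²z is not a palindrome and xy²z ∉ L.
This contradicts the pumping lemma, so L is not regular.

Final answer: Choose s = a^p b a^p. Since |xy| ≤ p, y = a^k with k ≥ 1. Then xy²z = a^(p+k) b a^p is not a palindrome, so ∉ L.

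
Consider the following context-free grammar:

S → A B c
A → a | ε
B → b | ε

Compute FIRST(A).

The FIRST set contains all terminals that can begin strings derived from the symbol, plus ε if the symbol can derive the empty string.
A → a contributes a; A → ε makes A nullable, contributing ε. FIRST(A) = {a, ε}.

Final answer: {a, ε}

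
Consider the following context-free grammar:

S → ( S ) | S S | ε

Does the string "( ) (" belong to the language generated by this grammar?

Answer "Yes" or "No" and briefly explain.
Each production adds parentheses only in matched pairs (S → ( S )) or none at all, so every derived string has equally many '(' and ')'. The string ( ) ( has two '(' and one ')', so it cannot be derived.

Final answer: No - no valid derivation exists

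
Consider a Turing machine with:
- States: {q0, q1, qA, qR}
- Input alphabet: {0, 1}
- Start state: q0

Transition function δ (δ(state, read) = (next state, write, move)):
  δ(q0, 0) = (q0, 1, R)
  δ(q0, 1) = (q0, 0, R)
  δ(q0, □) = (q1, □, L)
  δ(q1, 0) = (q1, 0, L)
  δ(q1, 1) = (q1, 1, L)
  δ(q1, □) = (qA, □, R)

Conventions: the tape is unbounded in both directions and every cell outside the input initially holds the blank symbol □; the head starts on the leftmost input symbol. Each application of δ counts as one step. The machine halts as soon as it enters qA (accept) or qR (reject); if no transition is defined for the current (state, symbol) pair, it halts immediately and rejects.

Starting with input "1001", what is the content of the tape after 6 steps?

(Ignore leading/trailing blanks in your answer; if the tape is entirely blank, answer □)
Step 0: [q0]1001 (head at position 0)
Step 1: δ(q0, 1) = (q0, 0, R)  ⊢  0[q0]001 (head at position 1)
Step 2: δ(q0, 0) = (q0, 1, R)  ⊢  01[q0]01 (head at position 2)
Step 3: δ(q0, 0) = (q0, 1, R)  ⊢  011[q0]1 (head at position 3)
Step 4: δ(q0, 1) = (q0, 0, R)  ⊢  0110[q0]□ (head at position 4)
Step 5: δ(q0, □) = (q1, □, L)  ⊢  011[q1]0□ (head at position 3)
Step 6: δ(q1, 0) = (q1, 0, L)  ⊢  01[q1]10□ (head at position 2)
Tape after 6 steps (ignoring surrounding blanks): 0110

Final answer: Tape: 0110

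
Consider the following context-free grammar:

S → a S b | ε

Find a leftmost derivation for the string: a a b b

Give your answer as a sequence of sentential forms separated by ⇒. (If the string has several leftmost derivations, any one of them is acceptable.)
Start with S.
Step 1: the leftmost non-terminal is S; apply S → a S b:  a S b
Step 2: the leftmost non-terminal is S; apply S → a S b:  a a S b b
Step 3: the leftmost non-terminal is S; apply S → ε:  a a b b

Final answer: S ⇒ a S b ⇒ a a S b b ⇒ a a b b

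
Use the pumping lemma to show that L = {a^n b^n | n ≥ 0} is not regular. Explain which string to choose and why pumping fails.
Language: L = {a^n b^n | n ≥ 0} (equal numbers of a's followed by b's)
Step 1: Assume for contradiction that L is regular, with pumping length p.
Step 2: Choose s = a^p b^p. Then s ∈ L (it has p a's followed by p b's) and |s| ≥ p.
Step 3: Consider any decomposition s = xyz with |xy| ≤ p and |y| > 0. Since |xy| ≤ p and the first p symbols of s are all a's, y = a^k for some k with 1 ≤ k ≤ p.
Step 4: Pumping up (i = 2): xy²z = a^(p+k) b^p, which has more a's than b's, so xy²z ∉ L.
This contradicts the pumping lemma, so L is not regular.

Final answer: Choose s = a^p b^p. Since |xy| ≤ p, y = a^k with k ≥ 1. Then xy²z = a^(p+k) b^p ∉ L.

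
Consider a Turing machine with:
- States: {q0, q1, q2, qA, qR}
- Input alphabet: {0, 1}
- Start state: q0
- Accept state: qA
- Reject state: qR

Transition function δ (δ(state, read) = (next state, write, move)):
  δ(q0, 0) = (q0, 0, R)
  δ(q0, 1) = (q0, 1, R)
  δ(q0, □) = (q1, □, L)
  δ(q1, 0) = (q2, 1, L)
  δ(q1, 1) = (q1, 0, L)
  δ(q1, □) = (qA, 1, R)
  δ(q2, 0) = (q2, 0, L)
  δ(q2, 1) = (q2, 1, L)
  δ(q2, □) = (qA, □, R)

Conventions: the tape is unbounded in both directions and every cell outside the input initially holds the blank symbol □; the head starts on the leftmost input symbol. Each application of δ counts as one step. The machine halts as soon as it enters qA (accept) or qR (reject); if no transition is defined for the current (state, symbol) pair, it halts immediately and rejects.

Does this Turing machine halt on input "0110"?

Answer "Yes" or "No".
Step 0: [q0]0110 (head at position 0)
Step 1: δ(q0, 0) = (q0, 0, R)  ⊢  0[q0]110 (head at position 1)
Step 2: δ(q0, 1) = (q0, 1, R)  ⊢  01[q0]10 (head at position 2)
Step 3: δ(q0, 1) = (q0, 1, R)  ⊢  011[q0]0 (head at position 3)
Step 4: δ(q0, 0) = (q0, 0, R)  ⊢  0110[q0]□ (head at position 4)
Step 5: δ(q0, □) = (q1, □, L)  ⊢  011[q1]0□ (head at position 3)
Step 6: δ(q1, 0) = (q2, 1, L)  ⊢  01[q2]11□ (head at position 2)
Step 7: δ(q2, 1) = (q2, 1, L)  ⊢  0[q2]111□ (head at position 1)
Step 8: δ(q2, 1) = (q2, 1, L)  ⊢  [q2]0111□ (head at position 0)
Step 9: δ(q2, 0) = (q2, 0, L)  ⊢  [q2]□0111□ (head at position -1)
Step 10: δ(q2, □) = (qA, □, R)  ⊢  □[qA]0111□ (head at position 0)
The machine is in qA, so it halts and accepts.
It halts after 10 steps.

Final answer: Yes - halts after 10 steps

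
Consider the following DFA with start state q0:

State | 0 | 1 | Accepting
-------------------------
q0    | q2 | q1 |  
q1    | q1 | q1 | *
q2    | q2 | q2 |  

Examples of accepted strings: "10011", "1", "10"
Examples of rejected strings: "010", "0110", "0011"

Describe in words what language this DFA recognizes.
non-empty binary strings starting with 1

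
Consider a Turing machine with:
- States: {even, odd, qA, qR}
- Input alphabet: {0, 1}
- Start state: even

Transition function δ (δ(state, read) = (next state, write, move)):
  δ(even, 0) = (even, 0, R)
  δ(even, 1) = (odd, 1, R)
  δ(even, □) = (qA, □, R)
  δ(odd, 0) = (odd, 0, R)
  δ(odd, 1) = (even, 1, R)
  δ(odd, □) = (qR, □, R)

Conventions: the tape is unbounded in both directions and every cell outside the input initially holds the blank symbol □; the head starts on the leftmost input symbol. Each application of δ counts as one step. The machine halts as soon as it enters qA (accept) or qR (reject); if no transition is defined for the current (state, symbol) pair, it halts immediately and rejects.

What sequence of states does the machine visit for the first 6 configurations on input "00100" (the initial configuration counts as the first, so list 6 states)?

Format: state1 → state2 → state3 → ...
Step 0: [even]00100 (head at position 0)
Step 1: δ(even, 0) = (even, 0, R)  ⊢  0[even]0100 (head at position 1)
Step 2: δ(even, 0) = (even, 0, R)  ⊢  00[even]100 (head at position 2)
Step 3: δ(even, 1) = (odd, 1, R)  ⊢  001[odd]00 (head at position 3)
Step 4: δ(odd, 0) = (odd, 0, R)  ⊢  0010[odd]0 (head at position 4)
Step 5: δ(odd, 0) = (odd, 0, R)  ⊢  00100[odd]□ (head at position 5)
Reading off the states of these 6 configurations: even → even → even → odd → odd → odd

Final answer: even → even → even → odd → odd → odd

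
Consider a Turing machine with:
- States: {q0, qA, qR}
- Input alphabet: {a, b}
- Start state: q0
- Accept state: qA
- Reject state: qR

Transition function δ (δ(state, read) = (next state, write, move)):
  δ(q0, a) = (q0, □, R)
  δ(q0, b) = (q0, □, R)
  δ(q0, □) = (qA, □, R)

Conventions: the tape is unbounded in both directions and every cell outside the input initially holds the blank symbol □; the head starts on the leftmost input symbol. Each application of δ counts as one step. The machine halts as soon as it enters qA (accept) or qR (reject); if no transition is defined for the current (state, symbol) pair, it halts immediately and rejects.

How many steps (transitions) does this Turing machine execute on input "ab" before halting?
Step 0: [q0]ab (head at position 0)
Step 1: δ(q0, a) = (q0, □, R)  ⊢  □[q0]b (head at position 1)
Step 2: δ(q0, b) = (q0, □, R)  ⊢  □□[q0]□ (head at position 2)
Step 3: δ(q0, □) = (qA, □, R)  ⊢  □□□[qA]□ (head at position 3)
The machine is in qA, so it halts and accepts.
Number of transitions executed: 3.

Final answer: 3 steps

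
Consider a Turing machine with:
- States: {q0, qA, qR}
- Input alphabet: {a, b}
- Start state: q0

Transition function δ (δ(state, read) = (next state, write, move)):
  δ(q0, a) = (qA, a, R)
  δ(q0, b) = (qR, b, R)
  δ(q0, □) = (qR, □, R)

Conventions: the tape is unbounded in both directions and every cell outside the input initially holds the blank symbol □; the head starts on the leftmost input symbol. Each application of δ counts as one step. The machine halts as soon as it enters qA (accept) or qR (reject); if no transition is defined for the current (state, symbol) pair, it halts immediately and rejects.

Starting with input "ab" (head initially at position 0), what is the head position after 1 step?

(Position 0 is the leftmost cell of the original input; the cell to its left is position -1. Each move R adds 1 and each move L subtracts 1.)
Step 0: [q0]ab (head at position 0)
Step 1: δ(q0, a) = (qA, a, R)  ⊢  a[qA]b (head at position 1)
Head position after 1 step: 1

Final answer: Position 1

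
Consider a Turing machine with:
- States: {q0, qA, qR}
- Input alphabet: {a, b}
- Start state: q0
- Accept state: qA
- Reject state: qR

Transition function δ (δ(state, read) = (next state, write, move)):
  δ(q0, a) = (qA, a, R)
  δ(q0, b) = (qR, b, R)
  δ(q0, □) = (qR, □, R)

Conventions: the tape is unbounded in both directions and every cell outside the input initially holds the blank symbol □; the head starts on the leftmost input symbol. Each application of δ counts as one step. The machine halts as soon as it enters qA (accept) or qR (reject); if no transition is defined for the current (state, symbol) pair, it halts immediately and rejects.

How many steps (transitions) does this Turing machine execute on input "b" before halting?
Step 0: [q0]b (head at position 0)
Step 1: δ(q0, b) = (qR, b, R)  ⊢  b[qR]□ (head at position 1)
The machine is in qR, so it halts and rejects.
Number of transitions executed: 1.

Final answer: 1 steps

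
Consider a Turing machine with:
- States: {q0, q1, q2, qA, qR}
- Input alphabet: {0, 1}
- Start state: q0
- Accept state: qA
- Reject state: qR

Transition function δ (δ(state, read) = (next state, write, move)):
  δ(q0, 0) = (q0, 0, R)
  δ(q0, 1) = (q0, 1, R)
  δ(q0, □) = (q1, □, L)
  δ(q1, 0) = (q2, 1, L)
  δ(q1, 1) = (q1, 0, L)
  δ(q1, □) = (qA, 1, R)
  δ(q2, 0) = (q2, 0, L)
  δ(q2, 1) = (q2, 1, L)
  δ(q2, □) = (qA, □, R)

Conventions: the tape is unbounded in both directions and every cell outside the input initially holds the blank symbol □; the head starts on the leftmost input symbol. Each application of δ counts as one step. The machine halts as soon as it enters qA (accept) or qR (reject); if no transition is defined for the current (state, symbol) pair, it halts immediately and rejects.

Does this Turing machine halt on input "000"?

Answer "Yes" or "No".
Step 0: [q0]000 (head at position 0)
Step 1: δ(q0, 0) = (q0, 0, R)  ⊢  0[q0]00 (head at position 1)
Step 2: δ(q0, 0) = (q0, 0, R)  ⊢  00[q0]0 (head at position 2)
Step 3: δ(q0, 0) = (q0, 0, R)  ⊢  000[q0]□ (head at position 3)
Step 4: δ(q0, □) = (q1, □, L)  ⊢  00[q1]0□ (head at position 2)
Step 5: δ(q1, 0) = (q2, 1, L)  ⊢  0[q2]01□ (head at position 1)
Step 6: δ(q2, 0) = (q2, 0, L)  ⊢  [q2]001□ (head at position 0)
Step 7: δ(q2, 0) = (q2, 0, L)  ⊢  [q2]□001□ (head at position -1)
Step 8: δ(q2, □) = (qA, □, R)  ⊢  □[qA]001□ (head at position 0)
The machine is in qA, so it halts and accepts.
It halts after 8 steps.

Final answer: Yes - halts after 8 steps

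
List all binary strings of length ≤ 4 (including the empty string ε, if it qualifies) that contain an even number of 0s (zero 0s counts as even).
Checking every binary string of length 0 to 4:
  Length 0: accepted: ε | rejected: (none)
  Length 1: accepted: 1 | rejected: 0
  Length 2: accepted: 00, 11 | rejected: 01, 10
  Length 3: accepted: 001, 010, 100, 111 | rejected: 000, 011, 101, 110
  Length 4: accepted: 0000, 0011, 0101, 0110, 1001, 1010, 1100, 1111 | rejected: 0001, 0010, 0100, 0111, 1000, 1011, 1101, 1110
Total: 16 string(s).

Final answer: ε, 1, 00, 11, 001, 010, 100, 111, 0000, 0011, 0101, 0110, 1001, 1010, 1100, 1111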